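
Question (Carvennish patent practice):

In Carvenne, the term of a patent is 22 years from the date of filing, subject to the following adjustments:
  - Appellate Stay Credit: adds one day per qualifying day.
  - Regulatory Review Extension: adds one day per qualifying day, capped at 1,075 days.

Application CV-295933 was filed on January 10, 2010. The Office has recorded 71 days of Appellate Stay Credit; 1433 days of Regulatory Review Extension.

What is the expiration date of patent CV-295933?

Base term: filing date + 22 years → 10 January 2032.
Appellate Stay Credit: +71 days → 21 March 2032.
Regulatory Review Extension: 1433 days claimed exceeds the 1075-day cap, so +1075 days → 1 March 2035.

March 1, 2035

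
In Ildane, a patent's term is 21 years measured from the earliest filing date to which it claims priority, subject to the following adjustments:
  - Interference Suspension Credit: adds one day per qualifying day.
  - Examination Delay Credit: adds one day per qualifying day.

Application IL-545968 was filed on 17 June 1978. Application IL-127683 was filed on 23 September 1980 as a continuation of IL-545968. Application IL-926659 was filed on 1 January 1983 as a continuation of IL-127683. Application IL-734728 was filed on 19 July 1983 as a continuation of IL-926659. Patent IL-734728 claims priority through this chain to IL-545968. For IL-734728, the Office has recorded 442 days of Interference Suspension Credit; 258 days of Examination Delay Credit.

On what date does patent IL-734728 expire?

May 17, 2001

Earliest priority filing: 17 June 1978.
Base term: 17 June 1978 + 21 years → 17 June 1999.
Interference Suspension Credit: +442 days → 1 September 2000.
Examination Delay Credit: +258 days → 17 May 2001.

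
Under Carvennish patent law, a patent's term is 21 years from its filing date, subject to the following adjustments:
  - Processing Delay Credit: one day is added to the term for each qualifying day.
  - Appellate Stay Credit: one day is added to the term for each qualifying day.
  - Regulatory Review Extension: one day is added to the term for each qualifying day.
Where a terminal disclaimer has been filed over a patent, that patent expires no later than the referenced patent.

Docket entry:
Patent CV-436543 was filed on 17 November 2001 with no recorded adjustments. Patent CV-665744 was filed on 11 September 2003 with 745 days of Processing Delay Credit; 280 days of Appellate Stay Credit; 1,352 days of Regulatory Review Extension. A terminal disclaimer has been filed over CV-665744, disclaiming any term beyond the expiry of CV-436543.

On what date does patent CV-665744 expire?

Natural term of CV-665744:
  Base: filing + 21 years → 11 September 2024.
  Processing Delay Credit: +745 days → 26 September 2026.
  Appellate Stay Credit: +280 days → 3 July 2027.
  Regulatory Review Extension: +1352 days → 16 March 2031.
Expiry of referenced patent CV-436543:
  Base: filing + 21 years → 17 November 2022.
Terminal disclaimer: CV-665744 expires on the earlier of 16 March 2031 and 17 November 2022.

2022-11-17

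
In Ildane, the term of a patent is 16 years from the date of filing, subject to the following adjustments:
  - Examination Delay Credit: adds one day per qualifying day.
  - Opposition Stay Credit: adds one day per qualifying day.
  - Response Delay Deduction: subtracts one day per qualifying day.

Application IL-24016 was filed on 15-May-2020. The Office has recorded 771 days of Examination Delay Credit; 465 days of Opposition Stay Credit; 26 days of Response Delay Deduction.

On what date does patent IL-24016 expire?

Base term: filing date + 16 years → 15 May 2036.
Examination Delay Credit: +771 days → 25 June 2038.
Opposition Stay Credit: +465 days → 3 October 2039.
Response Delay Deduction: −26 days → 7 September 2039.

September 7, 2039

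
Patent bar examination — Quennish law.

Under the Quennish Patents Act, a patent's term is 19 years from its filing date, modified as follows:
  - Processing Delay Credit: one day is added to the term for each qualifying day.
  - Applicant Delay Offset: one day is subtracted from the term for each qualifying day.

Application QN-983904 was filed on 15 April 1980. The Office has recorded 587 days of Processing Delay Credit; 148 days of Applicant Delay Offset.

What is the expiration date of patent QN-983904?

June 27, 2000

Base term: filing date + 19 years → 15 April 1999.
Processing Delay Credit: +587 days → 22 November 2000.
Applicant Delay Offset: −148 days → 27 June 2000.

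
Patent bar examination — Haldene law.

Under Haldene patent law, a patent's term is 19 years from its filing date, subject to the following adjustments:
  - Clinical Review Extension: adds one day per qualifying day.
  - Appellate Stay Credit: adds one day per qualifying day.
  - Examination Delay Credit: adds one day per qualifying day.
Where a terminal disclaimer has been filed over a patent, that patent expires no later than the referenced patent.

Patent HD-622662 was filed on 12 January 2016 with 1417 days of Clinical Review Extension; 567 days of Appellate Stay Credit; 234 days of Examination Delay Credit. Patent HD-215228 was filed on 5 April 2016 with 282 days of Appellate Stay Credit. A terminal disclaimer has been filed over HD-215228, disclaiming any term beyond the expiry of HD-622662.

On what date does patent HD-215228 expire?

January 12, 2036

Natural term of HD-215228:
  Base: filing + 19 years → 5 April 2035.
  Appellate Stay Credit: +282 days → 12 January 2036.
Expiry of referenced patent HD-622662:
  Base: filing + 19 years → 12 January 2035.
  Clinical Review Extension: +1417 days → 29 November 2038.
  Appellate Stay Credit: +567 days → 18 June 2040.
  Examination Delay Credit: +234 days → 7 February 2041.
Terminal disclaimer: HD-215228 expires on the earlier of 12 January 2036 and 7 February 2041.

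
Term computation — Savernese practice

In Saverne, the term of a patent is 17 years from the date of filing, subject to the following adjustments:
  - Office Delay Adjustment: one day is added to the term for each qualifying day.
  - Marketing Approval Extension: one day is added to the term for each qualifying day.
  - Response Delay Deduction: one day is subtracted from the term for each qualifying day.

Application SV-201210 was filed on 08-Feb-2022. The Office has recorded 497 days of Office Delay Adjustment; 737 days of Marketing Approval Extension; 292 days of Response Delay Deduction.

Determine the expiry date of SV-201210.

2041-09-07

Base term: filing date + 17 years → 8 February 2039.
Office Delay Adjustment: +497 days → 19 June 2040.
Marketing Approval Extension: +737 days → 26 June 2042.
Response Delay Deduction: −292 days → 7 September 2041.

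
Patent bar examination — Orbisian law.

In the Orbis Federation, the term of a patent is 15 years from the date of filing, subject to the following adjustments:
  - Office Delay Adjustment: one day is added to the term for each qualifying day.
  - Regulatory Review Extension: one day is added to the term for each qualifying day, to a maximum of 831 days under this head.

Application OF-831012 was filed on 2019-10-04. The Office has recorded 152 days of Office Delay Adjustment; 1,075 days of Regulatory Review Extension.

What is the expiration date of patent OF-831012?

Base term: filing date + 15 years → 4 October 2034.
Office Delay Adjustment: +152 days → 5 March 2035.
Regulatory Review Extension: 1075 days claimed exceeds the 831-day cap, so +831 days → 13 June 2037.

June 13, 2037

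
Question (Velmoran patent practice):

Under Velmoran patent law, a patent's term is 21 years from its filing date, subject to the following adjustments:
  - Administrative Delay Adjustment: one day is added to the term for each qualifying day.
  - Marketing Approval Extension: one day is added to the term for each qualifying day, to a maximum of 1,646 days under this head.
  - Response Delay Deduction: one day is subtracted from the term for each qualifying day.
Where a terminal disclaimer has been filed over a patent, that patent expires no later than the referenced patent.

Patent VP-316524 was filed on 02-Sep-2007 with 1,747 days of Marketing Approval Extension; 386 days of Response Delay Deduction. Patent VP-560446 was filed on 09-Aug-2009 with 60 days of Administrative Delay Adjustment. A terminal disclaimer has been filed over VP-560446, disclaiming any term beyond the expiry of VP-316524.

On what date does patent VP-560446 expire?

Natural term of VP-560446:
  Base: filing + 21 years → 9 August 2030.
  Administrative Delay Adjustment: +60 days → 8 October 2030.
Expiry of referenced patent VP-316524:
  Base: filing + 21 years → 2 September 2028.
  Marketing Approval Extension: 1747 days claimed exceeds the 1646-day cap, so +1646 days → 6 March 2033.
  Response Delay Deduction: −386 days → 14 February 2032.
Terminal disclaimer: VP-560446 expires on the earlier of 8 October 2030 and 14 February 2032.

October 8, 2030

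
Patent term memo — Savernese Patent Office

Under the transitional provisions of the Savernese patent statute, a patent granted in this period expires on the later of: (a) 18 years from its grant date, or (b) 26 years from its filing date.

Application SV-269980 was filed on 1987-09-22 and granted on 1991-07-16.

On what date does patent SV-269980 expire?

September 22, 2013

(a) grant + 18 years → 16 July 2009.
(b) filing + 26 years → 22 September 2013.
Later of the two: 22 September 2013.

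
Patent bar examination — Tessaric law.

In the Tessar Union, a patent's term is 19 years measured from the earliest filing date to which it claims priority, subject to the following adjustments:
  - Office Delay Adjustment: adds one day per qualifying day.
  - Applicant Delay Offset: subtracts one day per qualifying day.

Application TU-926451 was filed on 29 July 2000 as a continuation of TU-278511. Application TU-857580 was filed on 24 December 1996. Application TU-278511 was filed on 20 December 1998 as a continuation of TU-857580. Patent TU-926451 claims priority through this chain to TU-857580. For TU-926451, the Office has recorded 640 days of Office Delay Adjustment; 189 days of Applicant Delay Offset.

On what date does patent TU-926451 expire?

Earliest priority filing: 24 December 1996.
Base term: 24 December 1996 + 19 years → 24 December 2015.
Office Delay Adjustment: +640 days → 24 September 2017.
Applicant Delay Offset: −189 days → 19 March 2017.

March 19, 2017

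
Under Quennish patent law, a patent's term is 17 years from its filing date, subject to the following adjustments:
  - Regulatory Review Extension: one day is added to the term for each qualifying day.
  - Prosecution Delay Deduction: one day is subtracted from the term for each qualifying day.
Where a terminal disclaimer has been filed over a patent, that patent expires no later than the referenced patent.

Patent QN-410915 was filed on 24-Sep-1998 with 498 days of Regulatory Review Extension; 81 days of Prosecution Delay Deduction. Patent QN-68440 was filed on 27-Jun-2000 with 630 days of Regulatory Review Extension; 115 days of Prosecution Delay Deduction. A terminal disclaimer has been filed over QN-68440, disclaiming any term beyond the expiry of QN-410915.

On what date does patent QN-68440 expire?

Natural term of QN-68440:
  Base: filing + 17 years → 27 June 2017.
  Regulatory Review Extension: +630 days → 19 March 2019.
  Prosecution Delay Deduction: −115 days → 24 November 2018.
Expiry of referenced patent QN-410915:
  Base: filing + 17 years → 24 September 2015.
  Regulatory Review Extension: +498 days → 3 February 2017.
  Prosecution Delay Deduction: −81 days → 14 November 2016.
Terminal disclaimer: QN-68440 expires on the earlier of 24 November 2018 and 14 November 2016.

2016-11-14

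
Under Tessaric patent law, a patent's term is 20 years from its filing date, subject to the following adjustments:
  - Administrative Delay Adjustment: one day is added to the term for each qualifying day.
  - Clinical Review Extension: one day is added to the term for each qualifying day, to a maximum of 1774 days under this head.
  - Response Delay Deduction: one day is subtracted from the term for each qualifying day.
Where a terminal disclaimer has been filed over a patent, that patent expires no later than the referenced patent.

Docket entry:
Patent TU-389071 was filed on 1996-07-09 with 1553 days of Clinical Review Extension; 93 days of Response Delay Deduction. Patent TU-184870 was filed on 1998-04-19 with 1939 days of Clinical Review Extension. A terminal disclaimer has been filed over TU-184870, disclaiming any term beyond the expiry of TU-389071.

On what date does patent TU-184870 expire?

July 8, 2020

Natural term of TU-184870:
  Base: filing + 20 years → 19 April 2018.
  Clinical Review Extension: 1939 days claimed exceeds the 1774-day cap, so +1774 days → 26 February 2023.
Expiry of referenced patent TU-389071:
  Base: filing + 20 years → 9 July 2016.
  Clinical Review Extension: 1553 days (within the 1774-day cap) → +1553 days → 9 October 2020.
  Response Delay Deduction: −93 days → 8 July 2020.
Terminal disclaimer: TU-184870 expires on the earlier of 26 February 2023 and 8 July 2020.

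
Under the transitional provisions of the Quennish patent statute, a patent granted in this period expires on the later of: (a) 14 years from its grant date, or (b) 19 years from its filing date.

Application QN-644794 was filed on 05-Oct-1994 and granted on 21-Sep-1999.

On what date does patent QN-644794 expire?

October 5, 2013

(a) grant + 14 years → 21 September 2013.
(b) filing + 19 years → 5 October 2013.
Later of the two: 5 October 2013.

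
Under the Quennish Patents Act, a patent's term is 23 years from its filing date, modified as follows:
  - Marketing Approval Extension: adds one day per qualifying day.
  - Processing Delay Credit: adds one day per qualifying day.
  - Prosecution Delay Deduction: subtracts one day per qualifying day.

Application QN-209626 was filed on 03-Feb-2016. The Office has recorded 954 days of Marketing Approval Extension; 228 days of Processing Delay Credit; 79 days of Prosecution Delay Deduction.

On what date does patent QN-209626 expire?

2042-02-10

Base term: filing date + 23 years → 3 February 2039.
Marketing Approval Extension: +954 days → 14 September 2041.
Processing Delay Credit: +228 days → 30 April 2042.
Prosecution Delay Deduction: −79 days → 10 February 2042.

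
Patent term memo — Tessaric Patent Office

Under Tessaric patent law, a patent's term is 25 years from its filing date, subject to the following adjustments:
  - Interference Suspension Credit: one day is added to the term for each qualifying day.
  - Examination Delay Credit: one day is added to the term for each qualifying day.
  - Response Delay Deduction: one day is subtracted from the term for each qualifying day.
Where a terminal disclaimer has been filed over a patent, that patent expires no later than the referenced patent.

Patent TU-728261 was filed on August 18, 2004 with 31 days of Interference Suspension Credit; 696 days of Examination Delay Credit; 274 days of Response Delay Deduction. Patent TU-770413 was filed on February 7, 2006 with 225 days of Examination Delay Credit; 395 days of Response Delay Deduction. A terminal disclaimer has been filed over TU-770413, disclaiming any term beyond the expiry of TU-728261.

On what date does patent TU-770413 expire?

Natural term of TU-770413:
  Base: filing + 25 years → 7 February 2031.
  Examination Delay Credit: +225 days → 20 September 2031.
  Response Delay Deduction: −395 days → 21 August 2030.
Expiry of referenced patent TU-728261:
  Base: filing + 25 years → 18 August 2029.
  Interference Suspension Credit: +31 days → 18 September 2029.
  Examination Delay Credit: +696 days → 15 August 2031.
  Response Delay Deduction: −274 days → 14 November 2030.
Terminal disclaimer: TU-770413 expires on the earlier of 21 August 2030 and 14 November 2030.

2030-08-21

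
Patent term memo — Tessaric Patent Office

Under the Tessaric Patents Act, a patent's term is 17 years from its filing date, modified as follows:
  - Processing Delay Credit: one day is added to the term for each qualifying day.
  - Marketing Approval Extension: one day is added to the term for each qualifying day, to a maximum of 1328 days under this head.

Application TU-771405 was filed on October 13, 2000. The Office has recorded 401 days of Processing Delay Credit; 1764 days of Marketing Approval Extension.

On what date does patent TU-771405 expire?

July 8, 2022

Base term: filing date + 17 years → 13 October 2017.
Processing Delay Credit: +401 days → 18 November 2018.
Marketing Approval Extension: 1764 days claimed exceeds the 1328-day cap, so +1328 days → 8 July 2022.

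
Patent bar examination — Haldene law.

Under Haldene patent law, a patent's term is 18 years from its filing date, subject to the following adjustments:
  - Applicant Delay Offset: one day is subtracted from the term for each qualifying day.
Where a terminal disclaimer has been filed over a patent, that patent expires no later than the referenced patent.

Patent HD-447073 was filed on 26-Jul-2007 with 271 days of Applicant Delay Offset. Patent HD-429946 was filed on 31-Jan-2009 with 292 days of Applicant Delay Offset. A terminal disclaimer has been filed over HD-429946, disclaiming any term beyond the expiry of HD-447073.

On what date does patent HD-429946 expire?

Natural term of HD-429946:
  Base: filing + 18 years → 31 January 2027.
  Applicant Delay Offset: −292 days → 14 April 2026.
Expiry of referenced patent HD-447073:
  Base: filing + 18 years → 26 July 2025.
  Applicant Delay Offset: −271 days → 28 October 2024.
Terminal disclaimer: HD-429946 expires on the earlier of 14 April 2026 and 28 October 2024.

2024-10-28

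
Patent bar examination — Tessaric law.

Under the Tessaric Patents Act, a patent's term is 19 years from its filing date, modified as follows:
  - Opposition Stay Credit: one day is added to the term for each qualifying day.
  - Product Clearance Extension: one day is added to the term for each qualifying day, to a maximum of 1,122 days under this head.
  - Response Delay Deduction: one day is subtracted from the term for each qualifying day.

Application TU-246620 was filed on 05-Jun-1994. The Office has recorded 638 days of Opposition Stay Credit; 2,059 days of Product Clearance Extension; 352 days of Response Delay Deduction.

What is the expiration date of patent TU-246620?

Base term: filing date + 19 years → 5 June 2013.
Opposition Stay Credit: +638 days → 5 March 2015.
Product Clearance Extension: 2059 days claimed exceeds the 1122-day cap, so +1122 days → 31 March 2018.
Response Delay Deduction: −352 days → 13 April 2017.

2017-04-13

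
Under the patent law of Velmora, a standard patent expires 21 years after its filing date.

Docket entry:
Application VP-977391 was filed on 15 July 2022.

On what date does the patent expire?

Filing date + 21 years → 15 July 2043.

2043-07-15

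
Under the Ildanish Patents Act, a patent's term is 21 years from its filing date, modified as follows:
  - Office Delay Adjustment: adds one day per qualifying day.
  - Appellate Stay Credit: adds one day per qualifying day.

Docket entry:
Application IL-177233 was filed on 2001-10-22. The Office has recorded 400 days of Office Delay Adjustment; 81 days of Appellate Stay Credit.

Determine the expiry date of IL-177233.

February 15, 2024

Base term: filing date + 21 years → 22 October 2022.
Office Delay Adjustment: +400 days → 26 November 2023.
Appellate Stay Credit: +81 days → 15 February 2024.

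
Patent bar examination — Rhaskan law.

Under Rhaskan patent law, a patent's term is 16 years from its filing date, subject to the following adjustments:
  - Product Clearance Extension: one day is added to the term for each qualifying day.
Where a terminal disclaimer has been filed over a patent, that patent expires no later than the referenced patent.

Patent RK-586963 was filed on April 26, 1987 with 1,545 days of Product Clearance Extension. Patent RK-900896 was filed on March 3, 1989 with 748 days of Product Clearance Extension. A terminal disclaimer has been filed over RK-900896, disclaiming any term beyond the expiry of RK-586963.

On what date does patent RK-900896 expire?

Natural term of RK-900896:
  Base: filing + 16 years → 3 March 2005.
  Product Clearance Extension: +748 days → 21 March 2007.
Expiry of referenced patent RK-586963:
  Base: filing + 16 years → 26 April 2003.
  Product Clearance Extension: +1545 days → 19 July 2007.
Terminal disclaimer: RK-900896 expires on the earlier of 21 March 2007 and 19 July 2007.

2007-03-21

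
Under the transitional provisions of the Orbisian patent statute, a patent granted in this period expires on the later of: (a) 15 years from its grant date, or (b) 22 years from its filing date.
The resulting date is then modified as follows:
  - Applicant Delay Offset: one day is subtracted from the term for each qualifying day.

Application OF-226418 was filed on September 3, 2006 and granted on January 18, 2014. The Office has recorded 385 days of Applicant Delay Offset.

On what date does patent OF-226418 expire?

2027-12-30

(a) grant + 15 years → 18 January 2029.
(b) filing + 22 years → 3 September 2028.
Later of the two: 18 January 2029.
Applicant Delay Offset: −385 days → 30 December 2027.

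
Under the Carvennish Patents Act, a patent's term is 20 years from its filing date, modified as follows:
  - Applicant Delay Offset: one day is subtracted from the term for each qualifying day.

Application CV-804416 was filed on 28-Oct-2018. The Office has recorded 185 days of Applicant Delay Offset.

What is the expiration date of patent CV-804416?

2038-04-26

Base term: filing date + 20 years → 28 October 2038.
Applicant Delay Offset: −185 days → 26 April 2038.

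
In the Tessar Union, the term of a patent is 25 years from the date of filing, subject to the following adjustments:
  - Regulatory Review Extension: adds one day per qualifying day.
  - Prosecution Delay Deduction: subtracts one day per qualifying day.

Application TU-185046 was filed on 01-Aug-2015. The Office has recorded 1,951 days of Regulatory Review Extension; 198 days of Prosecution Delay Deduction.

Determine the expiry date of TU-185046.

2045-05-20

Base term: filing date + 25 years → 1 August 2040.
Regulatory Review Extension: +1951 days → 4 December 2045.
Prosecution Delay Deduction: −198 days → 20 May 2045.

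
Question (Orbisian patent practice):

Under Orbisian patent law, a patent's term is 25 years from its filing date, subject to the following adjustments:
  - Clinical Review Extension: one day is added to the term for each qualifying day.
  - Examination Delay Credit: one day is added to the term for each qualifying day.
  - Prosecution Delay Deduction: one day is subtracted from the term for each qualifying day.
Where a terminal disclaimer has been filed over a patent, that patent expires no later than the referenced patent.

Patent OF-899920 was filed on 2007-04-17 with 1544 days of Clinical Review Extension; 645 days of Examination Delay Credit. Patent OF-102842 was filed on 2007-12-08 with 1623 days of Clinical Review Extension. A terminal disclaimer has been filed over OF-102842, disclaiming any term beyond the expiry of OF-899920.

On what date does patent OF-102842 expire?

May 19, 2037

Natural term of OF-102842:
  Base: filing + 25 years → 8 December 2032.
  Clinical Review Extension: +1623 days → 19 May 2037.
Expiry of referenced patent OF-899920:
  Base: filing + 25 years → 17 April 2032.
  Clinical Review Extension: +1544 days → 9 July 2036.
  Examination Delay Credit: +645 days → 15 April 2038.
Terminal disclaimer: OF-102842 expires on the earlier of 19 May 2037 and 15 April 2038.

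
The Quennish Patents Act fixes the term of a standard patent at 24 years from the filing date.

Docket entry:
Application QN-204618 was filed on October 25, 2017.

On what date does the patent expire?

October 25, 2041

Filing date + 24 years → 25 October 2041.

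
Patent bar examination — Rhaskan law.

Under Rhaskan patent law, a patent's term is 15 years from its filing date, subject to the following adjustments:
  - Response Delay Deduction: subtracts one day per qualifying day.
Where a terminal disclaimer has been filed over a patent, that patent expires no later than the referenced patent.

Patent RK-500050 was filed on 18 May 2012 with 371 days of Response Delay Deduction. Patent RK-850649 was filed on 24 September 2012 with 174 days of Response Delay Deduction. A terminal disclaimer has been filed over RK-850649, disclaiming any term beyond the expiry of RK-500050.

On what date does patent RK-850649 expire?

May 12, 2026

Natural term of RK-850649:
  Base: filing + 15 years → 24 September 2027.
  Response Delay Deduction: −174 days → 3 April 2027.
Expiry of referenced patent RK-500050:
  Base: filing + 15 years → 18 May 2027.
  Response Delay Deduction: −371 days → 12 May 2026.
Terminal disclaimer: RK-850649 expires on the earlier of 3 April 2027 and 12 May 2026.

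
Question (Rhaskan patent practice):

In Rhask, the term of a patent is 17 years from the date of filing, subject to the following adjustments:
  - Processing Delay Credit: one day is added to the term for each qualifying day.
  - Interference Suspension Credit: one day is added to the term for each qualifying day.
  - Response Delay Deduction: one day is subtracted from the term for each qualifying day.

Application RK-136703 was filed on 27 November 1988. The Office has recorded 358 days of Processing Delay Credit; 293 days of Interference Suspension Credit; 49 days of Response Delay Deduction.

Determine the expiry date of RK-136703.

Base term: filing date + 17 years → 27 November 2005.
Processing Delay Credit: +358 days → 20 November 2006.
Interference Suspension Credit: +293 days → 9 September 2007.
Response Delay Deduction: −49 days → 22 July 2007.

July 22, 2007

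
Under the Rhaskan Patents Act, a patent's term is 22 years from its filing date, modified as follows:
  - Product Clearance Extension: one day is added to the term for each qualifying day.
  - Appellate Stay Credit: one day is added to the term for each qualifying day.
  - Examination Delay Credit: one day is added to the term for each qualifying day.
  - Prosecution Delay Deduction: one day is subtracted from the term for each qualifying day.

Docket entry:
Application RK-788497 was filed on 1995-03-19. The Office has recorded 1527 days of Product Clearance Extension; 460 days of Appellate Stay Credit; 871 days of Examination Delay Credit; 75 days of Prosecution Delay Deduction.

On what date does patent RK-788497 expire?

2024-10-31

Base term: filing date + 22 years → 19 March 2017.
Product Clearance Extension: +1527 days → 24 May 2021.
Appellate Stay Credit: +460 days → 27 August 2022.
Examination Delay Credit: +871 days → 14 January 2025.
Prosecution Delay Deduction: −75 days → 31 October 2024.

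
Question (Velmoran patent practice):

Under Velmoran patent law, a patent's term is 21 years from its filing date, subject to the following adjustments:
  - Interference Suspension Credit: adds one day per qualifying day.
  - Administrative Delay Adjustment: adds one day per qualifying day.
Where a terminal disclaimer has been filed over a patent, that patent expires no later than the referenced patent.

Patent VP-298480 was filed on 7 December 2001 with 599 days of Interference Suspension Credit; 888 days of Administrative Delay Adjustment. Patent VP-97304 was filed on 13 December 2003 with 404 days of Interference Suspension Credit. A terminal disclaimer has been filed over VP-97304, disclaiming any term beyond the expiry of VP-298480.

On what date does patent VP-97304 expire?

2026-01-21

Natural term of VP-97304:
  Base: filing + 21 years → 13 December 2024.
  Interference Suspension Credit: +404 days → 21 January 2026.
Expiry of referenced patent VP-298480:
  Base: filing + 21 years → 7 December 2022.
  Interference Suspension Credit: +599 days → 28 July 2024.
  Administrative Delay Adjustment: +888 days → 2 January 2027.
Terminal disclaimer: VP-97304 expires on the earlier of 21 January 2026 and 2 January 2027.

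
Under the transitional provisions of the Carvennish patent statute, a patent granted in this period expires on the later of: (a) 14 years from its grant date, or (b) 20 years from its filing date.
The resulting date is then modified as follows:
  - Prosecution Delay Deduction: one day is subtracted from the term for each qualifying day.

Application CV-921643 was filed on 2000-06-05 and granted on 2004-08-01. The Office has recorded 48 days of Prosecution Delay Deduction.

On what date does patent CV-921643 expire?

(a) grant + 14 years → 1 August 2018.
(b) filing + 20 years → 5 June 2020.
Later of the two: 5 June 2020.
Prosecution Delay Deduction: −48 days → 18 April 2020.

2020-04-18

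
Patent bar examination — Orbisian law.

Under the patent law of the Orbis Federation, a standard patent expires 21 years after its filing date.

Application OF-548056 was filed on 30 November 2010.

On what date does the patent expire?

November 30, 2031

Filing date + 21 years → 30 November 2031.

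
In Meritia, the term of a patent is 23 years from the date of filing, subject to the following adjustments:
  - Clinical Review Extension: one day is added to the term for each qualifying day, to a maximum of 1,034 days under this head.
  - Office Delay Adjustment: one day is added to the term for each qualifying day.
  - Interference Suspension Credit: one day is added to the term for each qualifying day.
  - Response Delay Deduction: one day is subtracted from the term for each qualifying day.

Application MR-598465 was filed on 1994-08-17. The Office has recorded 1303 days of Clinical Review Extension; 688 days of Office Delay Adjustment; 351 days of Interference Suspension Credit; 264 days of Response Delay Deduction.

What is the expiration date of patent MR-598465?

July 31, 2022

Base term: filing date + 23 years → 17 August 2017.
Clinical Review Extension: 1303 days claimed exceeds the 1034-day cap, so +1034 days → 16 June 2020.
Office Delay Adjustment: +688 days → 5 May 2022.
Interference Suspension Credit: +351 days → 21 April 2023.
Response Delay Deduction: −264 days → 31 July 2022.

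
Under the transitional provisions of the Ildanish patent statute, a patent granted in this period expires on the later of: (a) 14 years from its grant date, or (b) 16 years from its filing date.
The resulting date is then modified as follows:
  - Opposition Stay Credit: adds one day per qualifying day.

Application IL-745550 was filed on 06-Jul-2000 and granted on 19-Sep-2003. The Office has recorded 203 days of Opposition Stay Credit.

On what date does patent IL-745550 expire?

April 10, 2018

(a) grant + 14 years → 19 September 2017.
(b) filing + 16 years → 6 July 2016.
Later of the two: 19 September 2017.
Opposition Stay Credit: +203 days → 10 April 2018.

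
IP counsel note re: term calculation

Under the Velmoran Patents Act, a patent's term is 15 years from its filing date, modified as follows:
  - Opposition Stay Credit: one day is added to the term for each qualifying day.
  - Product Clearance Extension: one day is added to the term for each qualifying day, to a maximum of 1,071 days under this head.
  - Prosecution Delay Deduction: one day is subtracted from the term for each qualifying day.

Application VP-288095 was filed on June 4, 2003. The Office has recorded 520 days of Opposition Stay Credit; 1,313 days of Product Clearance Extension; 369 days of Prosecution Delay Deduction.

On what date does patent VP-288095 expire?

Base term: filing date + 15 years → 4 June 2018.
Opposition Stay Credit: +520 days → 6 November 2019.
Product Clearance Extension: 1313 days claimed exceeds the 1071-day cap, so +1071 days → 12 October 2022.
Prosecution Delay Deduction: −369 days → 8 October 2021.

October 8, 2021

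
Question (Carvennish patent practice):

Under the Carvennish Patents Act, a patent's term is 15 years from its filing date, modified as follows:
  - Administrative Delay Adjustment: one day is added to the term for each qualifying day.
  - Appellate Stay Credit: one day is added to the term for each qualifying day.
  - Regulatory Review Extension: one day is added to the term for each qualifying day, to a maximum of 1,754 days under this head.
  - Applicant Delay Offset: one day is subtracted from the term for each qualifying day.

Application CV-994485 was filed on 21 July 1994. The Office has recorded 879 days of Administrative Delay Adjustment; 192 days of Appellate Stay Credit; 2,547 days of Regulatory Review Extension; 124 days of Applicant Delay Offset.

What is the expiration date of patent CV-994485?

December 12, 2016

Base term: filing date + 15 years → 21 July 2009.
Administrative Delay Adjustment: +879 days → 17 December 2011.
Appellate Stay Credit: +192 days → 26 June 2012.
Regulatory Review Extension: 2547 days claimed exceeds the 1754-day cap, so +1754 days → 15 April 2017.
Applicant Delay Offset: −124 days → 12 December 2016.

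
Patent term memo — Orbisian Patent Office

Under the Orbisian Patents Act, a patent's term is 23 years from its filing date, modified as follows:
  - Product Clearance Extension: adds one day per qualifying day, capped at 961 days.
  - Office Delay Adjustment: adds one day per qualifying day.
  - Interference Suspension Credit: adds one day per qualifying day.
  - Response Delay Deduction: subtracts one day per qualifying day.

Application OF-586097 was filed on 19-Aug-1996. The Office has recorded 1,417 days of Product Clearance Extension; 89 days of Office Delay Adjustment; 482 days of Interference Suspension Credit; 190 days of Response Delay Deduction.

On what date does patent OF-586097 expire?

Base term: filing date + 23 years → 19 August 2019.
Product Clearance Extension: 1417 days claimed exceeds the 961-day cap, so +961 days → 6 April 2022.
Office Delay Adjustment: +89 days → 4 July 2022.
Interference Suspension Credit: +482 days → 29 October 2023.
Response Delay Deduction: −190 days → 22 April 2023.

2023-04-22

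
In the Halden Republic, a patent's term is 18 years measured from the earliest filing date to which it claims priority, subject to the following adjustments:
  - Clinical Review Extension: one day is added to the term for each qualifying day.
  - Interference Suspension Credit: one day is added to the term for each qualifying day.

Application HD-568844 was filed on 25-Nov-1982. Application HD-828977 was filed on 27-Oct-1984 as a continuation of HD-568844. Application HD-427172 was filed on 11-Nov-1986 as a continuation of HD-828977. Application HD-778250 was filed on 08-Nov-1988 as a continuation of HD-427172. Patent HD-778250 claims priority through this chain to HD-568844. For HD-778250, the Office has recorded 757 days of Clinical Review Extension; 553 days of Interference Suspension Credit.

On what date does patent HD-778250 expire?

Earliest priority filing: 25 November 1982.
Base term: 25 November 1982 + 18 years → 25 November 2000.
Clinical Review Extension: +757 days → 22 December 2002.
Interference Suspension Credit: +553 days → 27 June 2004.

2004-06-27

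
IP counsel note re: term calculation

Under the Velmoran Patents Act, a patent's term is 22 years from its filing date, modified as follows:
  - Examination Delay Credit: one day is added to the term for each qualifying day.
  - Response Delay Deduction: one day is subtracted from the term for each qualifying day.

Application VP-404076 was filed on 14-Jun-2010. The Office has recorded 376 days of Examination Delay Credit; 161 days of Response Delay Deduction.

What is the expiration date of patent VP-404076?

Base term: filing date + 22 years → 14 June 2032.
Examination Delay Credit: +376 days → 25 June 2033.
Response Delay Deduction: −161 days → 15 January 2033.

2033-01-15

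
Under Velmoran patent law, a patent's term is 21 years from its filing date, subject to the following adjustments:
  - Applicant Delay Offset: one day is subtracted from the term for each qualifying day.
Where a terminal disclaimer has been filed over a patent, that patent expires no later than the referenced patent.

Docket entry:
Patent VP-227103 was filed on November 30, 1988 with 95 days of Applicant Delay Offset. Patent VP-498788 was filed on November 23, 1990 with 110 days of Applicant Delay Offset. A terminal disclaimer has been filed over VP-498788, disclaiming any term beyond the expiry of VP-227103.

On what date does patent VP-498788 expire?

2009-08-27

Natural term of VP-498788:
  Base: filing + 21 years → 23 November 2011.
  Applicant Delay Offset: −110 days → 5 August 2011.
Expiry of referenced patent VP-227103:
  Base: filing + 21 years → 30 November 2009.
  Applicant Delay Offset: −95 days → 27 August 2009.
Terminal disclaimer: VP-498788 expires on the earlier of 5 August 2011 and 27 August 2009.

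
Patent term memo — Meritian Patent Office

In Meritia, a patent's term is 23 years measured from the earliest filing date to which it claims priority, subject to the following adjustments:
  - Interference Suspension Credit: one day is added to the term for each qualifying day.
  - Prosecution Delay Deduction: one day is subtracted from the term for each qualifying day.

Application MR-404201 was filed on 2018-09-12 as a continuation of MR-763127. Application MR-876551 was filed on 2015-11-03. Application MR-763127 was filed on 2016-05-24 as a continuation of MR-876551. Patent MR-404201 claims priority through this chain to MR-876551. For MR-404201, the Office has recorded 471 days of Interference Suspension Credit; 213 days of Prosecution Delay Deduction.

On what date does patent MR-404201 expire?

2039-07-19

Earliest priority filing: 3 November 2015.
Base term: 3 November 2015 + 23 years → 3 November 2038.
Interference Suspension Credit: +471 days → 17 February 2040.
Prosecution Delay Deduction: −213 days → 19 July 2039.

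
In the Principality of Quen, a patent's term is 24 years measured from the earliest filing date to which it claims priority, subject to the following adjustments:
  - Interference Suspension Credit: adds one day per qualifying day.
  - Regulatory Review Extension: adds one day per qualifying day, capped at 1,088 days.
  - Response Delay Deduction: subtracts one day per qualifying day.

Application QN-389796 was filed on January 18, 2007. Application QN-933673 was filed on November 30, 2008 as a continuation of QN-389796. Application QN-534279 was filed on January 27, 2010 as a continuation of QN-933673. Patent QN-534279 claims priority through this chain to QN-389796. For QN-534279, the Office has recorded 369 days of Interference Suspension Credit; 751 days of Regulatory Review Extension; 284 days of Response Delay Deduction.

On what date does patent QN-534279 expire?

2033-05-03

Earliest priority filing: 18 January 2007.
Base term: 18 January 2007 + 24 years → 18 January 2031.
Interference Suspension Credit: +369 days → 22 January 2032.
Regulatory Review Extension: 751 days (within the 1088-day cap) → +751 days → 11 February 2034.
Response Delay Deduction: −284 days → 3 May 2033.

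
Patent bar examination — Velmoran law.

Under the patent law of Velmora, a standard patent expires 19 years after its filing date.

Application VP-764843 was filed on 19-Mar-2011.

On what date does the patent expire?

March 19, 2030

Filing date + 19 years → 19 March 2030.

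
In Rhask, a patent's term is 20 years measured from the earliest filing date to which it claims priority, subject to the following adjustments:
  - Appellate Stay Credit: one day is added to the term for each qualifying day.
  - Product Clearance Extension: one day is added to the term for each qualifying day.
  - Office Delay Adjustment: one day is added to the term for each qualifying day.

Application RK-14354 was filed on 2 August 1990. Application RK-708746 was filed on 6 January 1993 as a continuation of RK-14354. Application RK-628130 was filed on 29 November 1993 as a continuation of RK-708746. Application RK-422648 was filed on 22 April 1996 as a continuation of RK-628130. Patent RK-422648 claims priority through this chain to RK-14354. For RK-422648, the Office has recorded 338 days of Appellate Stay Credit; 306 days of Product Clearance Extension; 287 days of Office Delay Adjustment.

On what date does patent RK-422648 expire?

February 18, 2013

Earliest priority filing: 2 August 1990.
Base term: 2 August 1990 + 20 years → 2 August 2010.
Appellate Stay Credit: +338 days → 6 July 2011.
Product Clearance Extension: +306 days → 7 May 2012.
Office Delay Adjustment: +287 days → 18 February 2013.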